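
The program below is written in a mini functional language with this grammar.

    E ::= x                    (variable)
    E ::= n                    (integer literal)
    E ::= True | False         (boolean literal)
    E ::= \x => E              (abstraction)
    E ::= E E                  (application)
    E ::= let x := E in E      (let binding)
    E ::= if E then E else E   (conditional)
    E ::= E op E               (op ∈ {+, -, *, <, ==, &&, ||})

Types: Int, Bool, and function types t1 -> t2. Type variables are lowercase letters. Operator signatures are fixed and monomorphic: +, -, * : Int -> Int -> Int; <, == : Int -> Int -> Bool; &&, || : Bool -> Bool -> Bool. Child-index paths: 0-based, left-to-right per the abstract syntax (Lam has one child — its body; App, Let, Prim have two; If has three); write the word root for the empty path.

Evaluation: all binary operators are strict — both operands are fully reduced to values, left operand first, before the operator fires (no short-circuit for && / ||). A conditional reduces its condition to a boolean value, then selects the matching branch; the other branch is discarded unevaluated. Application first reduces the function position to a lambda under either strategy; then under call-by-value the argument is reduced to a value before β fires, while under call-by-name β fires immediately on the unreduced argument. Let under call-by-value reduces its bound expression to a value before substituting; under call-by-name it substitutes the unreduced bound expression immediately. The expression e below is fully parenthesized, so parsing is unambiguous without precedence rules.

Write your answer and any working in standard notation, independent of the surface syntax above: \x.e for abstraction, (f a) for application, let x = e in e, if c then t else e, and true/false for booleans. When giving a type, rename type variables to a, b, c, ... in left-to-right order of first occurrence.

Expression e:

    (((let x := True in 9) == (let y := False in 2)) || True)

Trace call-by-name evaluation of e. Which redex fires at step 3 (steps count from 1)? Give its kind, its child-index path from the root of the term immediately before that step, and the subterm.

Working:
step 0: (((let x = true in 9) == (let y = false in 2)) || true)
step 1: [let@0.0] ((9 == (let y = false in 2)) || true)
step 2: [let@0.1] ((9 == 2) || true)
step 3: [delta@0] (false || true)

Answer: delta at 0 : (9 == 2)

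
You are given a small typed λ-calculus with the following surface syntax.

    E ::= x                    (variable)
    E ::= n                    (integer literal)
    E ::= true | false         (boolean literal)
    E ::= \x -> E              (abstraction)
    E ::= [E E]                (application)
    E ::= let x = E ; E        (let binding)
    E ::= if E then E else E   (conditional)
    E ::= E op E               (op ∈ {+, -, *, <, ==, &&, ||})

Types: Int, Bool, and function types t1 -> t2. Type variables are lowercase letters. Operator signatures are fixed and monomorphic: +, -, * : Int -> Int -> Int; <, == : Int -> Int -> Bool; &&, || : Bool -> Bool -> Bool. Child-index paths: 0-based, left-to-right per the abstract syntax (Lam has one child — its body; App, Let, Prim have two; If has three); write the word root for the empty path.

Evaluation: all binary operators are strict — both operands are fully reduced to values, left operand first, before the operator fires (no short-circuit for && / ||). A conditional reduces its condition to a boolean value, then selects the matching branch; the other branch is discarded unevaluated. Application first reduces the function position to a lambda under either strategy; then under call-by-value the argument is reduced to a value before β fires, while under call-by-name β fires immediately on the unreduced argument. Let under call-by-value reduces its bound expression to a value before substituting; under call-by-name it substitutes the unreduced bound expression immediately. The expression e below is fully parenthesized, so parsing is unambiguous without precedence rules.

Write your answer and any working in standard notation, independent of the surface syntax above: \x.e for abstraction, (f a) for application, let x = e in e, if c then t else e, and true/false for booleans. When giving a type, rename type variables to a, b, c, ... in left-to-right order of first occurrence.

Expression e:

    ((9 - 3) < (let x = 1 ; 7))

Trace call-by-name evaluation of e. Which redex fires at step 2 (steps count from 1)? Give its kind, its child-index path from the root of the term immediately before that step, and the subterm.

Working:
step 0: ((9 - 3) < (let x = 1 in 7))
step 1: [delta@0] (6 < (let x = 1 in 7))
step 2: [let@1] (6 < 7)

Answer: let at 1 : (let x = 1 in 7)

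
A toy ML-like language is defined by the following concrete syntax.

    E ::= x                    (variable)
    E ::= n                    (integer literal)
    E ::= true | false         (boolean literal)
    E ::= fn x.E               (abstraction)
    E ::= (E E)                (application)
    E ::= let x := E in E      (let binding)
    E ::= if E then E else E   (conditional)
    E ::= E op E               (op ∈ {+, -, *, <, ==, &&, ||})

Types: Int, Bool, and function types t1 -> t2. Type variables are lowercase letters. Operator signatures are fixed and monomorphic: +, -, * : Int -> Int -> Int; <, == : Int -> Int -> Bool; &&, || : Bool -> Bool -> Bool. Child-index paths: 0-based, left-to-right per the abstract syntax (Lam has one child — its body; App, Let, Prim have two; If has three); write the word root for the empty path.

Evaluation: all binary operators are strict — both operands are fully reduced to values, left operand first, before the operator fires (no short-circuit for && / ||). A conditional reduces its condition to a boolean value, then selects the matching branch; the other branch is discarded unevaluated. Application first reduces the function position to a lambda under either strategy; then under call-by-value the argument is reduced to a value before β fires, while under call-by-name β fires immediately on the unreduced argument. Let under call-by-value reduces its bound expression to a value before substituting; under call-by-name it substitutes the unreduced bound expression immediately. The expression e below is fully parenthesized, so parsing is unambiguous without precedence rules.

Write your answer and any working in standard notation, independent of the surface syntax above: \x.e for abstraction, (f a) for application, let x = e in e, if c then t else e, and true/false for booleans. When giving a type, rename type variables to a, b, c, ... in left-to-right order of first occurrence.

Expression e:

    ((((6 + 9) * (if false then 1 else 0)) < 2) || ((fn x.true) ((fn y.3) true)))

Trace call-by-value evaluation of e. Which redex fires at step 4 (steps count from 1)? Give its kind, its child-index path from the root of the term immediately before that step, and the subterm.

Working:
step 0: ((((6 + 9) * (if false then 1 else 0)) < 2) || ((\x.true) ((\y.3) true)))
step 1: [delta@0.0.0] (((15 * (if false then 1 else 0)) < 2) || ((\x.true) ((\y.3) true)))
step 2: [if@0.0.1] (((15 * 0) < 2) || ((\x.true) ((\y.3) true)))
step 3: [delta@0.0] ((0 < 2) || ((\x.true) ((\y.3) true)))
step 4: [delta@0] (true || ((\x.true) ((\y.3) true)))

Answer: delta at 0 : (0 < 2)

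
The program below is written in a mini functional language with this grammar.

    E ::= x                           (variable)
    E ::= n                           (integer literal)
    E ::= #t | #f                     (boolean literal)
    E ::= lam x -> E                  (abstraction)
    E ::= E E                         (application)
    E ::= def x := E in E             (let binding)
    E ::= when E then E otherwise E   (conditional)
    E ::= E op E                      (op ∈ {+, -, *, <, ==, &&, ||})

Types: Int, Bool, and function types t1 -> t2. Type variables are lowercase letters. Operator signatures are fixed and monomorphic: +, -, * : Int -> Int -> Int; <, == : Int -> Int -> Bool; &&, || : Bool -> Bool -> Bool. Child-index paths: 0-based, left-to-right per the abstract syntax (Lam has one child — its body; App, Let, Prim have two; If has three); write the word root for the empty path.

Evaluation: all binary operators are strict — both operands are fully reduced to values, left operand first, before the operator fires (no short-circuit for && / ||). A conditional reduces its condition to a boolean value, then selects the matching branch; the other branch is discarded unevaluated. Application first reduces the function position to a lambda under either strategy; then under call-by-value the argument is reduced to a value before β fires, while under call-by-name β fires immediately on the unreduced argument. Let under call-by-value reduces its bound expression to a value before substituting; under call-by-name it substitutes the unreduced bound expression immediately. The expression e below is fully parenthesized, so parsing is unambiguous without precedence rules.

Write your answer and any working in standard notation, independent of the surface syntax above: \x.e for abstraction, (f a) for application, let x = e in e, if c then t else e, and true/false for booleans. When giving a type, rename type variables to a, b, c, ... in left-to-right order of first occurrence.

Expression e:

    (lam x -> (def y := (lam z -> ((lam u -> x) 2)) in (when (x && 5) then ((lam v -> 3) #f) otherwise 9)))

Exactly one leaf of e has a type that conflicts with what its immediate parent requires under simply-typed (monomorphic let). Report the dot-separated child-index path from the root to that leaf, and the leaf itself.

Answer: 0.1.0.1 : 5

Working:
x : a
\u._ : c -> a
  unify c -> a ~ Int -> d
  unify c ~ Int
  unify a ~ d
_ _ : d
\z._ : b -> d
let y : b -> d
x : d
  unify d ~ Bool
  unify Int ~ Bool
  FAIL: mismatch Int ~ Bool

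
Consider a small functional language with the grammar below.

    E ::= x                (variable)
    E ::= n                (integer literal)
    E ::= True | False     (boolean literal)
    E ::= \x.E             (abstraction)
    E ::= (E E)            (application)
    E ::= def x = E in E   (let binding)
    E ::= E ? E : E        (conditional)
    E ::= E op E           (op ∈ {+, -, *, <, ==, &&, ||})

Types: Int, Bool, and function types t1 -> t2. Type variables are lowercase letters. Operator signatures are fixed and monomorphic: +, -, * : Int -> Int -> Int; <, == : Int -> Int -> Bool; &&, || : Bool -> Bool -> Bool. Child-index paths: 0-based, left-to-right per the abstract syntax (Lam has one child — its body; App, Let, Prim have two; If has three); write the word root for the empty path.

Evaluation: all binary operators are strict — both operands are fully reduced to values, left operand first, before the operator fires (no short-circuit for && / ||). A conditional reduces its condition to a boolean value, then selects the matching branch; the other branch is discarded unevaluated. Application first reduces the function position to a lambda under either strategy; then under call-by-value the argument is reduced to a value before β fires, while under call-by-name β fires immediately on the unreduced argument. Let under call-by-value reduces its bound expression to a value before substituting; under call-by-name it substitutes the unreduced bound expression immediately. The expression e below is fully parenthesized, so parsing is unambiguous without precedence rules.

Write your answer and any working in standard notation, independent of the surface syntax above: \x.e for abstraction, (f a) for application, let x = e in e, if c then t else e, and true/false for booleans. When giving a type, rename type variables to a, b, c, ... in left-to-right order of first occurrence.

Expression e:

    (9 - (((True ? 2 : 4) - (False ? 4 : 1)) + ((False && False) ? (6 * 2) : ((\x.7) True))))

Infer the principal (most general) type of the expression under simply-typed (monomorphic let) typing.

Answer: Int

Derivation:
  unify Int ~ Int
  unify Bool ~ Bool
  unify Int ~ Int
  unify Int ~ Int
  unify Bool ~ Bool
  unify Int ~ Int
  unify Int ~ Int
  unify Int ~ Int
  unify Bool ~ Bool
  unify Bool ~ Bool
  unify Bool ~ Bool
  unify Int ~ Int
  unify Int ~ Int
\x._ : a -> Int
  unify a -> Int ~ Bool -> b
  unify a ~ Bool
  unify Int ~ b
_ _ : Int
  unify Int ~ Int
  unify Int ~ Int
  unify Int ~ Int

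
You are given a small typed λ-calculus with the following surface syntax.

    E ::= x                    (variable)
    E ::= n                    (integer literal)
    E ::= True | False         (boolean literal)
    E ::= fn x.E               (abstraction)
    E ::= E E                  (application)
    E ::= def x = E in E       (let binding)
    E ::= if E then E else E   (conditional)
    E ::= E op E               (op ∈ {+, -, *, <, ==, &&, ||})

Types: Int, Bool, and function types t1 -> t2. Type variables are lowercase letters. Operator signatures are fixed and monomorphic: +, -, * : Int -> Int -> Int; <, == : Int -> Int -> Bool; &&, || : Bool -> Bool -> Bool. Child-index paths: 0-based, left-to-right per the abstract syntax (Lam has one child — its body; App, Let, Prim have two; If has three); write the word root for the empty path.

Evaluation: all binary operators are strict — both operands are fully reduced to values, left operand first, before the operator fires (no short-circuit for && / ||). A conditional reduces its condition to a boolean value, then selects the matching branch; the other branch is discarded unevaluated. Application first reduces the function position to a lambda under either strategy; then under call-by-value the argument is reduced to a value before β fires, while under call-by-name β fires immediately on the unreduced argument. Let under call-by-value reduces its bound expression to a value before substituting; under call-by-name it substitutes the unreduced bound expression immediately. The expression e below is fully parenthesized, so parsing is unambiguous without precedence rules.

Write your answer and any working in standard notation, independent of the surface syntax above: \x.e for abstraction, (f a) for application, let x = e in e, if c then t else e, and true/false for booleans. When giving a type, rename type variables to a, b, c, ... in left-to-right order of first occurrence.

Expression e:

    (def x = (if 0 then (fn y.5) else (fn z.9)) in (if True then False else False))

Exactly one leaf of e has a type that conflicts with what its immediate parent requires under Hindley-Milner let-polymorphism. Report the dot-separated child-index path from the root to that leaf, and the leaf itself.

Working:
  unify Int ~ Bool
  FAIL: mismatch Int ~ Bool

Answer: 0.0 : 0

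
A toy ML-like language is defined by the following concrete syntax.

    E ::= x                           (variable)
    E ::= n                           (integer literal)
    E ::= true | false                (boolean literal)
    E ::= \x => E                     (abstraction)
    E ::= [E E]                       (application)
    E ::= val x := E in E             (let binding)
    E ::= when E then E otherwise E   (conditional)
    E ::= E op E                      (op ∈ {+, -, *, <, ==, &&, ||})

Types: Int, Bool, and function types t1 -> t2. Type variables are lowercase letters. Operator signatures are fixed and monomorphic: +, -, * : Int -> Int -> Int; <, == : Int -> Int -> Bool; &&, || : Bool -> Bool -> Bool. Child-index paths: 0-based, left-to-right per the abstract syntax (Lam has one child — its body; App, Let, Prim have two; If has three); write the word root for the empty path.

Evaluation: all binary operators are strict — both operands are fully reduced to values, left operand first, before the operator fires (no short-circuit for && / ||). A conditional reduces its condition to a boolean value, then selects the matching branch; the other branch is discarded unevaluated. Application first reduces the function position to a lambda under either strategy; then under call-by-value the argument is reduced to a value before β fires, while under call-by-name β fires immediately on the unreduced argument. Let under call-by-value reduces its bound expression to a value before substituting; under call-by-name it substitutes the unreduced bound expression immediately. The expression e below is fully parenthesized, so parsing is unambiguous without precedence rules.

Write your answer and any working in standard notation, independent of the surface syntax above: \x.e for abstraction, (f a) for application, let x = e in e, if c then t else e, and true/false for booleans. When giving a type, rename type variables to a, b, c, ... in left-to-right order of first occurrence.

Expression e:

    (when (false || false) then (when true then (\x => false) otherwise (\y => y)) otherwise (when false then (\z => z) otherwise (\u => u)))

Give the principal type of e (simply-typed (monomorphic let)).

Derivation:
  unify Bool ~ Bool
  unify Bool ~ Bool
  unify Bool ~ Bool
  unify Bool ~ Bool
\x._ : a -> Bool
y : b
\y._ : b -> b
  unify a -> Bool ~ b -> b
  unify a ~ b
  unify Bool ~ b
  unify Bool ~ Bool
z : c
\z._ : c -> c
u : d
\u._ : d -> d
  unify c -> c ~ d -> d
  unify c ~ d
  unify d ~ d
  unify Bool -> Bool ~ d -> d
  unify Bool ~ d
  unify Bool ~ Bool

Answer: Bool -> Bool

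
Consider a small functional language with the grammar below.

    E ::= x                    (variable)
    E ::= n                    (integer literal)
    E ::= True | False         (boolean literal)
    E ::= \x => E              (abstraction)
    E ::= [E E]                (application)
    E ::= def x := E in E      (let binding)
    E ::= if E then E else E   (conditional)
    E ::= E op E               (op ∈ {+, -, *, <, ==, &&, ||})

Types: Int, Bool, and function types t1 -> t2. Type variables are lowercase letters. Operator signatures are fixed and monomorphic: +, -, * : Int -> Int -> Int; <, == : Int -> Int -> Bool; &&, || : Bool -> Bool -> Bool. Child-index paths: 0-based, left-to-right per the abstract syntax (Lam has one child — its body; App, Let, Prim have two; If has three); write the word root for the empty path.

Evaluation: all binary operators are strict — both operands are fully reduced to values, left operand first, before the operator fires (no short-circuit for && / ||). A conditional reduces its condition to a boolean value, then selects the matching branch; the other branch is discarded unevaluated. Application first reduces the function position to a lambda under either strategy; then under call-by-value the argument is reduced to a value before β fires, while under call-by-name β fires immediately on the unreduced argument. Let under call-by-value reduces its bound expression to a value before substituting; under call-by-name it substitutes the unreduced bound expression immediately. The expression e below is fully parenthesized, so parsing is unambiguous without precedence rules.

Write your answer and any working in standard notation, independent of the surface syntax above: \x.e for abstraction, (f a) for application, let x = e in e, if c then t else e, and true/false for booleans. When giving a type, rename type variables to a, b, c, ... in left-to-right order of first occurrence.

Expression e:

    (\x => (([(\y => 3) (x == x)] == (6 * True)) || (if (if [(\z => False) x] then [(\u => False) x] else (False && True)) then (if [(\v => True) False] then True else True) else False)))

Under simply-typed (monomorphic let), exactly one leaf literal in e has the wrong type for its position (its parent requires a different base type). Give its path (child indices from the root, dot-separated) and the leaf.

Derivation:
\y._ : b -> Int
x : a
  unify a ~ Int
x : Int
  unify Int ~ Int
  unify b -> Int ~ Bool -> c
  unify b ~ Bool
  unify Int ~ c
_ _ : Int
  unify Int ~ Int
  unify Int ~ Int
  unify Bool ~ Int
  FAIL: mismatch Bool ~ Int

Answer: 0.0.1.1 : true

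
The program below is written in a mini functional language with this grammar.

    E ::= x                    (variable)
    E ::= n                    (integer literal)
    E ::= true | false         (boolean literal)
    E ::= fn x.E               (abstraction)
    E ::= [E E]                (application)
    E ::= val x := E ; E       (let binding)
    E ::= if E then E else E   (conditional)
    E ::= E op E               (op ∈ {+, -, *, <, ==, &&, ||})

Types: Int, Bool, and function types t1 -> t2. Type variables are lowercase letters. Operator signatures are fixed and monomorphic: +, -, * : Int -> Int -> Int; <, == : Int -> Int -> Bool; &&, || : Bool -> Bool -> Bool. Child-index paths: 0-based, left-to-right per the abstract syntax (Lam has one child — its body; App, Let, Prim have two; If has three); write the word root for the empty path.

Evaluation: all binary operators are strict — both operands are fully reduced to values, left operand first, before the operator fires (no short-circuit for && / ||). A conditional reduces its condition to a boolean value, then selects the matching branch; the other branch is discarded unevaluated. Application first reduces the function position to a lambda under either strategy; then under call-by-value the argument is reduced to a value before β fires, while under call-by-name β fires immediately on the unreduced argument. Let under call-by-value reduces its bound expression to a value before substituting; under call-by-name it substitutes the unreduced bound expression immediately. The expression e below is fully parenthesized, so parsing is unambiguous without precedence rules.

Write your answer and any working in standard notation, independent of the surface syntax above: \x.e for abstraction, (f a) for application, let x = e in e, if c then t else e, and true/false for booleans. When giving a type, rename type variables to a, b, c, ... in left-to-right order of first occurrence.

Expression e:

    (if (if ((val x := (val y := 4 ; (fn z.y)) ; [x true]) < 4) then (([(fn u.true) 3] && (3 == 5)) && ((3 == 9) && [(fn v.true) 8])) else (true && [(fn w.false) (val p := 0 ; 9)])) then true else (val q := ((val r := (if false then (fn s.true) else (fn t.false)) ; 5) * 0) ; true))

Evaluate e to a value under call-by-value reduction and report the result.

Derivation:
step 0: (if (if ((let x = (let y = 4 in (\z.y)) in (x true)) < 4) then ((((\u.true) 3) && (3 == 5)) && ((3 == 9) && ((\v.true) 8))) else (true && ((\w.false) (let p = 0 in 9)))) then true else (let q = ((let r = (if false then (\s.true) else (\t.false)) in 5) * 0) in true))
step 1: [let@0.0.0.0] (if (if ((let x = (\z.4) in (x true)) < 4) then ((((\u.true) 3) && (3 == 5)) && ((3 == 9) && ((\v.true) 8))) else (true && ((\w.false) (let p = 0 in 9)))) then true else (let q = ((let r = (if false then (\s.true) else (\t.false)) in 5) * 0) in true))
step 2: [let@0.0.0] (if (if (((\z.4) true) < 4) then ((((\u.true) 3) && (3 == 5)) && ((3 == 9) && ((\v.true) 8))) else (true && ((\w.false) (let p = 0 in 9)))) then true else (let q = ((let r = (if false then (\s.true) else (\t.false)) in 5) * 0) in true))
step 3: [beta@0.0.0] (if (if (4 < 4) then ((((\u.true) 3) && (3 == 5)) && ((3 == 9) && ((\v.true) 8))) else (true && ((\w.false) (let p = 0 in 9)))) then true else (let q = ((let r = (if false then (\s.true) else (\t.false)) in 5) * 0) in true))
step 4: [delta@0.0] (if (if false then ((((\u.true) 3) && (3 == 5)) && ((3 == 9) && ((\v.true) 8))) else (true && ((\w.false) (let p = 0 in 9)))) then true else (let q = ((let r = (if false then (\s.true) else (\t.false)) in 5) * 0) in true))
step 5: [if@0] (if (true && ((\w.false) (let p = 0 in 9))) then true else (let q = ((let r = (if false then (\s.true) else (\t.false)) in 5) * 0) in true))
step 6: [let@0.1.1] (if (true && ((\w.false) 9)) then true else (let q = ((let r = (if false then (\s.true) else (\t.false)) in 5) * 0) in true))
step 7: [beta@0.1] (if (true && false) then true else (let q = ((let r = (if false then (\s.true) else (\t.false)) in 5) * 0) in true))
step 8: [delta@0] (if false then true else (let q = ((let r = (if false then (\s.true) else (\t.false)) in 5) * 0) in true))
step 9: [if@root] (let q = ((let r = (if false then (\s.true) else (\t.false)) in 5) * 0) in true)
step 10: [if@0.0.0] (let q = ((let r = (\t.false) in 5) * 0) in true)
step 11: [let@0.0] (let q = (5 * 0) in true)
step 12: [delta@0] (let q = 0 in true)
step 13: [let@root] true

Answer: true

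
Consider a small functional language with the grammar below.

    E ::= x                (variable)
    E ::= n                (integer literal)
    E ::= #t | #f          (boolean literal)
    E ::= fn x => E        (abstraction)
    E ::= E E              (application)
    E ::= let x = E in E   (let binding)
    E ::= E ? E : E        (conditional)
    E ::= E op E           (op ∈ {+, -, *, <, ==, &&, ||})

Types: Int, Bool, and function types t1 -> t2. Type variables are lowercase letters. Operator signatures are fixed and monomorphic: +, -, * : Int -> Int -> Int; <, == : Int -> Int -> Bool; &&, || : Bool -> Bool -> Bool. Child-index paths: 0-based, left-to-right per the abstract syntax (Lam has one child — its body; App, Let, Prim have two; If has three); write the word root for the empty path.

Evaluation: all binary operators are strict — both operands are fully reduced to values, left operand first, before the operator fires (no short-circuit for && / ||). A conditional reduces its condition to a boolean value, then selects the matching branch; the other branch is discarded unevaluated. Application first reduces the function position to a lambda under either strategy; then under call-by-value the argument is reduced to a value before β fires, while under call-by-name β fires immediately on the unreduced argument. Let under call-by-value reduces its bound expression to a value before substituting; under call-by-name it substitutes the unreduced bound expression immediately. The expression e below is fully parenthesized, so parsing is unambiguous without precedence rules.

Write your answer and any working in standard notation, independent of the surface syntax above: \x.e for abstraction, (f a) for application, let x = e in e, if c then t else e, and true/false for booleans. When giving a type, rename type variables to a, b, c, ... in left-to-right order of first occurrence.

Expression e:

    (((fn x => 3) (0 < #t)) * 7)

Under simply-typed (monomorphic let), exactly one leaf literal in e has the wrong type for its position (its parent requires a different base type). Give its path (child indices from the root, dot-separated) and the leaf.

Working:
\x._ : a -> Int
  unify Int ~ Int
  unify Bool ~ Int
  FAIL: mismatch Bool ~ Int

Answer: 0.1.1 : true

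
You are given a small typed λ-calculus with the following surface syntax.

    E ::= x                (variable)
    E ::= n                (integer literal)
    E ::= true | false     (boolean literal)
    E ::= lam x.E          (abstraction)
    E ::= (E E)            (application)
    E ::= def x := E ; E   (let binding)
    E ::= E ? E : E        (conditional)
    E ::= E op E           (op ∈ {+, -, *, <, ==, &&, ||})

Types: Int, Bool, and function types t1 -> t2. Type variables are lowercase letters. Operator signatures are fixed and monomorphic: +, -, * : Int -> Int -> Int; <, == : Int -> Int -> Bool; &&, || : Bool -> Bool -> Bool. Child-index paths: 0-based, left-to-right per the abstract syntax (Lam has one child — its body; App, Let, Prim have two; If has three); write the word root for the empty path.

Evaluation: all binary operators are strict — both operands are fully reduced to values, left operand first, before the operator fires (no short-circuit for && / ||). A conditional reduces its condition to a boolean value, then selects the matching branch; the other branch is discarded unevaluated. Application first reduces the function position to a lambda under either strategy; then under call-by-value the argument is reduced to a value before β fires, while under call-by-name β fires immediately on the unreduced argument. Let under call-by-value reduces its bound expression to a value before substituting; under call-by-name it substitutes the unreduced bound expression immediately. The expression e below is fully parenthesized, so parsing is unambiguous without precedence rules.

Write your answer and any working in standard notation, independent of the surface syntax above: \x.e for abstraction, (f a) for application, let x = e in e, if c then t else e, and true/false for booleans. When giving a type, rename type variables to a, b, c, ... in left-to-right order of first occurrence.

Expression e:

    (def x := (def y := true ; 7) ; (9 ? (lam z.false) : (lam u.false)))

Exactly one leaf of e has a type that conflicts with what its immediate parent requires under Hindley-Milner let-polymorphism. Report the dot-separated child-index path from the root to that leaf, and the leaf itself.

Trace:
let y : Bool
let x : Int
  unify Int ~ Bool
  FAIL: mismatch Int ~ Bool

Answer: 1.0 : 9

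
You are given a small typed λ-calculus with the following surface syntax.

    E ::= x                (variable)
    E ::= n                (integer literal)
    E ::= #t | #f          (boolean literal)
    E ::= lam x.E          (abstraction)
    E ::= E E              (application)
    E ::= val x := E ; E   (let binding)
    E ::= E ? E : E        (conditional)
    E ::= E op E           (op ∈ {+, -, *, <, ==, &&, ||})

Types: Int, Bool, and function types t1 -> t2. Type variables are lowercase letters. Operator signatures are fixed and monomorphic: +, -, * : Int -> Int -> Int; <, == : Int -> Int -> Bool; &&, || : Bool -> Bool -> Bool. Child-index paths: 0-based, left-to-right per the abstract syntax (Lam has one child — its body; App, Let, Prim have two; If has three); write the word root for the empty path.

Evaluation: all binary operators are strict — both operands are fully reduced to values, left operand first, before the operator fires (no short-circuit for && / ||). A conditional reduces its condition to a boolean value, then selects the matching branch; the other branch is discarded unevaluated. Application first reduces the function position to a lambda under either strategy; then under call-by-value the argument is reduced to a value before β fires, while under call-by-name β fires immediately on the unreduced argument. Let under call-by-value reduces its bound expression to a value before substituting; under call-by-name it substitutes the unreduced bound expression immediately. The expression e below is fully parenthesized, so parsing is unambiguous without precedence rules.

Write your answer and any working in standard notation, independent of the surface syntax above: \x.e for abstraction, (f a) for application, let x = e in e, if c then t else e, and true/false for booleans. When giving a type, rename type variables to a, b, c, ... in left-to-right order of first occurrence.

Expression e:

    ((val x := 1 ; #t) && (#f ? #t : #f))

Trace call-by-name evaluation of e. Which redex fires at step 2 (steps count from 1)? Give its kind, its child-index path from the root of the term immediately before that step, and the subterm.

Working:
step 0: ((let x = 1 in true) && (if false then true else false))
step 1: [let@0] (true && (if false then true else false))
step 2: [if@1] (true && false)

Answer: if at 1 : (if false then true else false)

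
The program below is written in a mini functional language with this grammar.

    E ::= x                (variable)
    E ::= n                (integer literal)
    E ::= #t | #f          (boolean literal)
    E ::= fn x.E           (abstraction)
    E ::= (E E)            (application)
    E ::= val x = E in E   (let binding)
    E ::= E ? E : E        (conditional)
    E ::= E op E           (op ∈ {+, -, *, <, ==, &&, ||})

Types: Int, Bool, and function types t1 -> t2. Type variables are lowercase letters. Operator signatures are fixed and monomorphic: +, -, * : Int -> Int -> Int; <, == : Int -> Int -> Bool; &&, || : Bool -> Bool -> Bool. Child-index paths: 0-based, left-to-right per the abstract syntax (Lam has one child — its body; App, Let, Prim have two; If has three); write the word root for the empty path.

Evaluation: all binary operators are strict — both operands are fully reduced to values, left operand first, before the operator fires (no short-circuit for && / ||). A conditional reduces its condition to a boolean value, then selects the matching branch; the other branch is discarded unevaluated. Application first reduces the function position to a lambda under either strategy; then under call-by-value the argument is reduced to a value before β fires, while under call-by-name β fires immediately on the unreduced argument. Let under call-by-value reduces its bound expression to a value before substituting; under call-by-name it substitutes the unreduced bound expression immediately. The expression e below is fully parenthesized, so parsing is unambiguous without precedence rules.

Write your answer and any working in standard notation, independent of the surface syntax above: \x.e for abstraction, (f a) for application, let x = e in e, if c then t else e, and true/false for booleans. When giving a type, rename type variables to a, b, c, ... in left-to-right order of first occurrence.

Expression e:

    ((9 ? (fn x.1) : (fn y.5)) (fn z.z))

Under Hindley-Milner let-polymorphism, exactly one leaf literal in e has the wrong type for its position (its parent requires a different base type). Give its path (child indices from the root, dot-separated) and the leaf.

Answer: 0.0 : 9

Working:
  unify Int ~ Bool
  FAIL: mismatch Int ~ Bool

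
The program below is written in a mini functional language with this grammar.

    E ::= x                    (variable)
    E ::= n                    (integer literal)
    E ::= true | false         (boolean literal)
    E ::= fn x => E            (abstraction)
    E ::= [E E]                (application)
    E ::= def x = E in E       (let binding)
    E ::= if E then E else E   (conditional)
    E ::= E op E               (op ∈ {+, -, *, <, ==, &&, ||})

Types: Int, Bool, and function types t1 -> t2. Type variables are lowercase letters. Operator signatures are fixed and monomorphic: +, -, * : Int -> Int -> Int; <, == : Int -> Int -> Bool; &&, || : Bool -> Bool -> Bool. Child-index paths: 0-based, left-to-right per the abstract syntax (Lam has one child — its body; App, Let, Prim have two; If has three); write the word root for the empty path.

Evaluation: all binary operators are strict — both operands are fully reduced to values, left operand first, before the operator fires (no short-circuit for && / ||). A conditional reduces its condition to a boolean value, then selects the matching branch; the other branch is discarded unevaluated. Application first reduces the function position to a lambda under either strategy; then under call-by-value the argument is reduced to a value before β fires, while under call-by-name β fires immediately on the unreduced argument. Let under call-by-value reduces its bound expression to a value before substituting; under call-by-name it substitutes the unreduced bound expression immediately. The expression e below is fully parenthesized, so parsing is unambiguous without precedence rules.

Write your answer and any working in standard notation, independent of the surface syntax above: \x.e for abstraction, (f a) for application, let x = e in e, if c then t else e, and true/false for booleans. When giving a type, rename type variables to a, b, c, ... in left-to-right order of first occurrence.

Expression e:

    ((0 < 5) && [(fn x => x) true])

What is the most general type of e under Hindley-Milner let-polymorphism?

Answer: Bool

Derivation:
  unify Int ~ Int
  unify Int ~ Int
  unify Bool ~ Bool
x : a
\x._ : a -> a
  unify a -> a ~ Bool -> b
  unify a ~ Bool
  unify Bool ~ b
_ _ : Bool
  unify Bool ~ Bool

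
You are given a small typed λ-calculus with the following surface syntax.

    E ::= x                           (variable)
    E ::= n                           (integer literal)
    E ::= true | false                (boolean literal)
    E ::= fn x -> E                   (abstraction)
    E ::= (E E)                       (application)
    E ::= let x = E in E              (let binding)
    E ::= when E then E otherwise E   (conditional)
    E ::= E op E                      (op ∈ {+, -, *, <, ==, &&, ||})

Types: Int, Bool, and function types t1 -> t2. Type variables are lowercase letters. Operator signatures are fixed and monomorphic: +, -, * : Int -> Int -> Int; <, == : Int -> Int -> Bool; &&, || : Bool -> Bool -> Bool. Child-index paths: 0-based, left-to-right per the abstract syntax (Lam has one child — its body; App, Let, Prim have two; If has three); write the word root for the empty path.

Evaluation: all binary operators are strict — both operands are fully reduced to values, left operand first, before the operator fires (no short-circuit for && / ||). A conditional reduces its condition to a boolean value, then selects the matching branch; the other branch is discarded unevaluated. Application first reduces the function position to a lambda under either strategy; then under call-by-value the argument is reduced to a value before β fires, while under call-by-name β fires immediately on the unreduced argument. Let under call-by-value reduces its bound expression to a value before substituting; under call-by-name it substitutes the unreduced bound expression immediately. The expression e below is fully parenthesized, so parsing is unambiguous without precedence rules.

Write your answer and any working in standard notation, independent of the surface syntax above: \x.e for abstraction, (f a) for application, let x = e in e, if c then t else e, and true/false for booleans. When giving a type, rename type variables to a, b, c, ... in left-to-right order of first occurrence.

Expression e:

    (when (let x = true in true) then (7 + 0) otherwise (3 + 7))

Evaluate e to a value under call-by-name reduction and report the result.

Derivation:
step 0: (if (let x = true in true) then (7 + 0) else (3 + 7))
step 1: [let@0] (if true then (7 + 0) else (3 + 7))
step 2: [if@root] (7 + 0)
step 3: [delta@root] 7

Answer: 7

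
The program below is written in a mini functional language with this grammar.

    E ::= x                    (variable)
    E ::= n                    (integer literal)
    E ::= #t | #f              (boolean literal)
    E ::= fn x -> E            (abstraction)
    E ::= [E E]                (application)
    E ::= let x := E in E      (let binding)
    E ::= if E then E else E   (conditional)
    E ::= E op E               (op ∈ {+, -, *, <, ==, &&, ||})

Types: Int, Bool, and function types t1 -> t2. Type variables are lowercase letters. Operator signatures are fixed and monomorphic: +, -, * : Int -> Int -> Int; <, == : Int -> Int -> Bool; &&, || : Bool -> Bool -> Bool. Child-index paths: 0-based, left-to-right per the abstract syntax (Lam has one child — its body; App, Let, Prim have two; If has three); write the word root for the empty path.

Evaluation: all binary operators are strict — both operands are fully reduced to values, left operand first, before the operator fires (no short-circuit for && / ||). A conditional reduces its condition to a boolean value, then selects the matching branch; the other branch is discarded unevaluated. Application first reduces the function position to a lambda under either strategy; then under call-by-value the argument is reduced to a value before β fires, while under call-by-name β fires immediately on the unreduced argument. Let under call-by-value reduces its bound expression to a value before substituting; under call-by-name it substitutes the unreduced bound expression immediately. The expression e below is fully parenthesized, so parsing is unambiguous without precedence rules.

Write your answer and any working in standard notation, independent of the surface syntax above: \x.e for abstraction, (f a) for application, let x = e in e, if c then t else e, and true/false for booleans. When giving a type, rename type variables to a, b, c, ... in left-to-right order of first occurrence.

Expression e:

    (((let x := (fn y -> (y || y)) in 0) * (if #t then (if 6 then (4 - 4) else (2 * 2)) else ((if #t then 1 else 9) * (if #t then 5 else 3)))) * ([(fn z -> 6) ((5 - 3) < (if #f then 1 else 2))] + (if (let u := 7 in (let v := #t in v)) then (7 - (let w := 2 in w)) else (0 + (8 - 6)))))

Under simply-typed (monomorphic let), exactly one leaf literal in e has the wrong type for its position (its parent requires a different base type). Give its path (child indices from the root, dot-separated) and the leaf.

Derivation:
y : a
  unify a ~ Bool
y : Bool
  unify Bool ~ Bool
\y._ : Bool -> Bool
let x : Bool -> Bool
  unify Int ~ Int
  unify Bool ~ Bool
  unify Int ~ Bool
  FAIL: mismatch Int ~ Bool

Answer: 0.1.1.0 : 6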